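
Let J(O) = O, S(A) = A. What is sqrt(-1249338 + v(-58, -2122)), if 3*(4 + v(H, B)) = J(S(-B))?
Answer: 4*I*sqrt(702357)/3 ≈ 1117.4*I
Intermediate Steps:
v(H, B) = -4 - B/3 (v(H, B) = -4 + (-B)/3 = -4 - B/3)
sqrt(-1249338 + v(-58, -2122)) = sqrt(-1249338 + (-4 - 1/3*(-2122))) = sqrt(-1249338 + (-4 + 2122/3)) = sqrt(-1249338 + 2110/3) = sqrt(-3745904/3) = 4*I*sqrt(702357)/3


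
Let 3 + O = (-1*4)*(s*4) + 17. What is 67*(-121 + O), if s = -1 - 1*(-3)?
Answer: -9313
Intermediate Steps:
s = 2 (s = -1 + 3 = 2)
O = -18 (O = -3 + ((-1*4)*(2*4) + 17) = -3 + (-4*8 + 17) = -3 + (-32 + 17) = -3 - 15 = -18)
67*(-121 + O) = 67*(-121 - 18) = 67*(-139) = -9313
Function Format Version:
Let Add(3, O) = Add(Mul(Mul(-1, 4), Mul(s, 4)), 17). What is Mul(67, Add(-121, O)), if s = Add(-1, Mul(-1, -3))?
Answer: -9313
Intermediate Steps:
s = 2 (s = Add(-1, 3) = 2)
O = -18 (O = Add(-3, Add(Mul(Mul(-1, 4), Mul(2, 4)), 17)) = Add(-3, Add(Mul(-4, 8), 17)) = Add(-3, Add(-32, 17)) = Add(-3, -15) = -18)
Mul(67, Add(-121, O)) = Mul(67, Add(-121, -18)) = Mul(67, -139) = -9313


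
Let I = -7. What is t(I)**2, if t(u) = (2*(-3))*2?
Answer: 144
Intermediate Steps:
t(u) = -12 (t(u) = -6*2 = -12)
t(I)**2 = (-12)**2 = 144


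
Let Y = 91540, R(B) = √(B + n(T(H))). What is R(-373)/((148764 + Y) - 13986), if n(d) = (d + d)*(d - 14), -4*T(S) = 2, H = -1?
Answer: I*√1434/452636 ≈ 8.3662e-5*I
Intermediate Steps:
T(S) = -½ (T(S) = -¼*2 = -½)
n(d) = 2*d*(-14 + d) (n(d) = (2*d)*(-14 + d) = 2*d*(-14 + d))
R(B) = √(29/2 + B) (R(B) = √(B + 2*(-½)*(-14 - ½)) = √(B + 2*(-½)*(-29/2)) = √(B + 29/2) = √(29/2 + B))
R(-373)/((148764 + Y) - 13986) = (√(58 + 4*(-373))/2)/((148764 + 91540) - 13986) = (√(58 - 1492)/2)/(240304 - 13986) = (√(-1434)/2)/226318 = ((I*√1434)/2)*(1/226318) = (I*√1434/2)*(1/226318) = I*√1434/452636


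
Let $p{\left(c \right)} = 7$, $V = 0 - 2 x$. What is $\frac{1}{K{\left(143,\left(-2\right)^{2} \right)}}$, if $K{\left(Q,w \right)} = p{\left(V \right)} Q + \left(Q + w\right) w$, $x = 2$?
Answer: $\frac{1}{1589} \approx 0.00062933$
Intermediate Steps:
$V = -4$ ($V = 0 - 4 = -4$)
$K{\left(Q,w \right)} = 7 Q + w \left(Q + w\right)$ ($K{\left(Q,w \right)} = 7 Q + \left(Q + w\right) w = 7 Q + w \left(Q + w\right)$)
$\frac{1}{K{\left(143,\left(-2\right)^{2} \right)}} = \frac{1}{\left(\left(-2\right)^{2}\right)^{2} + 7 \cdot 143 + 143 \left(-2\right)^{2}} = \frac{1}{4^{2} + 1001 + 143 \cdot 4} = \frac{1}{16 + 1001 + 572} = \frac{1}{1589}$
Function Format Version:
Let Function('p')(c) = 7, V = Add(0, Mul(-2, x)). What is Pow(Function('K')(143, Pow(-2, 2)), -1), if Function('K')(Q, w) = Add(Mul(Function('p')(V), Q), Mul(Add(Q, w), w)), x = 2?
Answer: Rational(1, 1589) ≈ 0.00062933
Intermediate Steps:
V = -4 (V = Add(0, Mul(-2, 2)) = Add(0, -4) = -4)
Function('K')(Q, w) = Add(Mul(7, Q), Mul(w, Add(Q, w))) (Function('K')(Q, w) = Add(Mul(7, Q), Mul(Add(Q, w), w)) = Add(Mul(7, Q), Mul(w, Add(Q, w))))
Pow(Function('K')(143, Pow(-2, 2)), -1) = Pow(Add(Pow(Pow(-2, 2), 2), Mul(7, 143), Mul(143, Pow(-2, 2))), -1) = Pow(Add(Pow(4, 2), 1001, Mul(143, 4)), -1) = Pow(Add(16, 1001, 572), -1) = Pow(1589, -1) = Rational(1, 1589)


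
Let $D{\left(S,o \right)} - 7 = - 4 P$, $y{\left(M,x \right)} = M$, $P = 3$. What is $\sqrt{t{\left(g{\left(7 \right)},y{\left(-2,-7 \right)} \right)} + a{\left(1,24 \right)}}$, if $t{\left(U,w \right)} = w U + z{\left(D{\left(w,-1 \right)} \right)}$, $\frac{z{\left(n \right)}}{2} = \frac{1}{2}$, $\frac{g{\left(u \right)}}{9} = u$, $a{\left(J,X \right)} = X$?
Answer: $i \sqrt{101} \approx 10.05 i$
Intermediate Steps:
$g{\left(u \right)} = 9 u$
$D{\left(S,o \right)} = -5$ ($D{\left(S,o \right)} = 7 - 12 = -5$)
$z{\left(n \right)} = 1$ ($z{\left(n \right)} = \frac{2}{2} = 2 \cdot \frac{1}{2} = 1$)
$t{\left(U,w \right)} = 1 + U w$ ($t{\left(U,w \right)} = w U + 1 = U w + 1 = 1 + U w$)
$\sqrt{t{\left(g{\left(7 \right)},y{\left(-2,-7 \right)} \right)} + a{\left(1,24 \right)}} = \sqrt{\left(1 + 9 \cdot 7 \left(-2\right)\right) + 24} = \sqrt{\left(1 + 63 \left(-2\right)\right) + 24} = \sqrt{\left(1 - 126\right) + 24} = \sqrt{-125 + 24} = \sqrt{-101} = i \sqrt{101}$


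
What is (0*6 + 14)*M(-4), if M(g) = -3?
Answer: -42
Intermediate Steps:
(0*6 + 14)*M(-4) = (0*6 + 14)*(-3) = (0 + 14)*(-3) = 14*(-3) = -42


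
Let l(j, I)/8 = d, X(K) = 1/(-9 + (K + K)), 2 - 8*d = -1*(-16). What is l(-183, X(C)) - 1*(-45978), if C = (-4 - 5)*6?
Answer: 45964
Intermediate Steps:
d = -7/4 (d = ¼ - (-1)*(-16)/8 = ¼ - ⅛*16 = ¼ - 2 = -7/4 ≈ -1.7500)
C = -54 (C = -9*6 = -54)
X(K) = 1/(-9 + 2*K)
l(j, I) = -14 (l(j, I) = 8*(-7/4) = -14)
l(-183, X(C)) - 1*(-45978) = -14 - 1*(-45978) = -14 + 45978 = 45964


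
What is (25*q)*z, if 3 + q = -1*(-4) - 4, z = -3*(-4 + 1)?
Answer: -675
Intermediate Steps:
z = 9 (z = -3*(-3) = 9)
q = -3 (q = -3 + (-1*(-4) - 4) = -3 + (4 - 4) = -3 + 0 = -3)
(25*q)*z = (25*(-3))*9 = -75*9 = -675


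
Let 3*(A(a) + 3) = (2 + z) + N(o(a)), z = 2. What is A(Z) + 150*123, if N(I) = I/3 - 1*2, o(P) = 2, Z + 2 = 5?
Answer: 166031/9 ≈ 18448.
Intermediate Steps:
Z = 3 (Z = -2 + 5 = 3)
N(I) = -2 + I/3 (N(I) = I*(⅓) - 2 = I/3 - 2 = -2 + I/3)
A(a) = -19/9 (A(a) = -3 + ((2 + 2) + (-2 + (⅓)*2))/3 = -3 + (4 + (-2 + ⅔))/3 = -3 + (4 - 4/3)/3 = -3 + (⅓)*(8/3) = -3 + 8/9 = -19/9)
A(Z) + 150*123 = -19/9 + 150*123 = -19/9 + 18450 = 166031/9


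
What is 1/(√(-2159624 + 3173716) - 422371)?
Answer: -422371/178396247549 - 2*√253523/178396247549 ≈ -2.3732e-6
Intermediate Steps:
1/(√(-2159624 + 3173716) - 422371) = 1/(√1014092 - 422371) = 1/(2*√253523 - 422371) = 1/(-422371 + 2*√253523)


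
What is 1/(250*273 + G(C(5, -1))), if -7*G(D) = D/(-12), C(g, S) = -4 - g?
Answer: 28/1910997 ≈ 1.4652e-5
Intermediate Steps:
G(D) = D/84 (G(D) = -D/(7*(-12)) = -D*(-1)/(7*12) = -(-1)*D/84 = D/84)
1/(250*273 + G(C(5, -1))) = 1/(250*273 + (-4 - 1*5)/84) = 1/(68250 + (-4 - 5)/84) = 1/(68250 + (1/84)*(-9)) = 1/(68250 - 3/28) = 1/(1910997/28) = 28/1910997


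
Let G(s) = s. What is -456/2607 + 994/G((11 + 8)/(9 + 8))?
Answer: 14681474/16511 ≈ 889.19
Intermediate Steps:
-456/2607 + 994/G((11 + 8)/(9 + 8)) = -456/2607 + 994/(((11 + 8)/(9 + 8))) = -456*1/2607 + 994/((19/17)) = -152/869 + 994/((19*(1/17))) = -152/869 + 994/(19/17) = -152/869 + 994*(17/19) = -152/869 + 16898/19 = 14681474/16511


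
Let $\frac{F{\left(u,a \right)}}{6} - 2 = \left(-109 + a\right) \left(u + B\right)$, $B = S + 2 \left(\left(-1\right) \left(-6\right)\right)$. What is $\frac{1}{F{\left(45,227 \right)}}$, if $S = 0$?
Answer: $\frac{1}{40368} \approx 2.4772 \cdot 10^{-5}$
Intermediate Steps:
$B = 12$ ($B = 0 + 2 \left(\left(-1\right) \left(-6\right)\right) = 0 + 2 \cdot 6 = 0 + 12 = 12$)
$F{\left(u,a \right)} = 12 + 6 \left(-109 + a\right) \left(12 + u\right)$ ($F{\left(u,a \right)} = 12 + 6 \left(-109 + a\right) \left(u + 12\right) = 12 + 6 \left(-109 + a\right) \left(12 + u\right)$)
$\frac{1}{F{\left(45,227 \right)}} = \frac{1}{-7836 - 29430 + 72 \cdot 227 + 6 \cdot 227 \cdot 45} = \frac{1}{-7836 - 29430 + 16344 + 61290} = \frac{1}{40368}$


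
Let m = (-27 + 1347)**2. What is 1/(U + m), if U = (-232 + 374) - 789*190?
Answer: 1/1592632 ≈ 6.2789e-7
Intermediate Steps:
m = 1742400 (m = 1320**2 = 1742400)
U = -149768 (U = 142 - 149910 = -149768)
1/(U + m) = 1/(-149768 + 1742400) = 1/1592632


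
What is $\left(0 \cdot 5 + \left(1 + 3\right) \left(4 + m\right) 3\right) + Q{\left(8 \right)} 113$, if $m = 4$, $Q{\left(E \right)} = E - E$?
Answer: $96$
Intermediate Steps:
$Q{\left(E \right)} = 0$
$\left(0 \cdot 5 + \left(1 + 3\right) \left(4 + m\right) 3\right) + Q{\left(8 \right)} 113 = \left(0 \cdot 5 + \left(1 + 3\right) \left(4 + 4\right) 3\right) + 0 \cdot 113 = \left(0 + 4 \cdot 8 \cdot 3\right) + 0 = \left(0 + 32 \cdot 3\right) + 0 = \left(0 + 96\right) + 0 = 96 + 0 = 96$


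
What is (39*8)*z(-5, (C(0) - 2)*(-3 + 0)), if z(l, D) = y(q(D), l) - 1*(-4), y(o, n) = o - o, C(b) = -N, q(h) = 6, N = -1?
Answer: 1248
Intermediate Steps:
C(b) = 1 (C(b) = -1*(-1) = 1)
y(o, n) = 0
z(l, D) = 4 (z(l, D) = 0 - 1*(-4) = 0 + 4 = 4)
(39*8)*z(-5, (C(0) - 2)*(-3 + 0)) = (39*8)*4 = 312*4 = 1248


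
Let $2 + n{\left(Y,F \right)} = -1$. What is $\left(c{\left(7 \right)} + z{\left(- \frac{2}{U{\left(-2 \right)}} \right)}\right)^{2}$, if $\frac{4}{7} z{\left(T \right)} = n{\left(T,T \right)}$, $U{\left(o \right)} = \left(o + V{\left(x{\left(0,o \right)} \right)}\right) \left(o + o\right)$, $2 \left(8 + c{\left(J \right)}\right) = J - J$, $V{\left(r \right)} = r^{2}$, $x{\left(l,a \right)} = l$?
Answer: $\frac{2809}{16} \approx 175.56$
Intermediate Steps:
$n{\left(Y,F \right)} = -3$ ($n{\left(Y,F \right)} = -2 - 1 = -3$)
$c{\left(J \right)} = -8$ ($c{\left(J \right)} = -8 + \frac{J - J}{2} = -8 + \frac{1}{2} \cdot 0 = -8 + 0 = -8$)
$U{\left(o \right)} = 2 o^{2}$ ($U{\left(o \right)} = \left(o + 0^{2}\right) \left(o + o\right) = \left(o + 0\right) 2 o = o 2 o = 2 o^{2}$)
$z{\left(T \right)} = - \frac{21}{4}$ ($z{\left(T \right)} = \frac{7}{4} \left(-3\right) = - \frac{21}{4}$)
$\left(c{\left(7 \right)} + z{\left(- \frac{2}{U{\left(-2 \right)}} \right)}\right)^{2} = \left(-8 - \frac{21}{4}\right)^{2} = \left(- \frac{53}{4}\right)^{2} = \frac{2809}{16}$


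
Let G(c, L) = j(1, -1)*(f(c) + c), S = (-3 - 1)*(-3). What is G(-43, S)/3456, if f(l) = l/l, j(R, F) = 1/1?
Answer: -7/576 ≈ -0.012153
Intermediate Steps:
S = 12 (S = -4*(-3) = 12)
j(R, F) = 1
f(l) = 1
G(c, L) = 1 + c (G(c, L) = 1*(1 + c) = 1 + c)
G(-43, S)/3456 = (1 - 43)/3456 = -42*1/3456 = -7/576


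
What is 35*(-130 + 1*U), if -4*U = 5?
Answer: -18375/4 ≈ -4593.8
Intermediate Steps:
U = -5/4 (U = -¼*5 = -5/4 ≈ -1.2500)
35*(-130 + 1*U) = 35*(-130 + 1*(-5/4)) = 35*(-130 - 5/4) = 35*(-525/4) = -18375/4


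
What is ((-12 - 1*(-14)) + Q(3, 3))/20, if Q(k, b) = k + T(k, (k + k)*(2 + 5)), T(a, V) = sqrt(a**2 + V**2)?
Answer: 1/4 + 3*sqrt(197)/20 ≈ 2.3554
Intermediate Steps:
T(a, V) = sqrt(V**2 + a**2)
Q(k, b) = k + sqrt(197)*sqrt(k**2) (Q(k, b) = k + sqrt(((k + k)*(2 + 5))**2 + k**2) = k + sqrt(((2*k)*7)**2 + k**2) = k + sqrt((14*k)**2 + k**2) = k + sqrt(196*k**2 + k**2) = k + sqrt(197*k**2) = k + sqrt(197)*sqrt(k**2))
((-12 - 1*(-14)) + Q(3, 3))/20 = ((-12 - 1*(-14)) + (3 + sqrt(197)*sqrt(3**2)))/20 = ((-12 + 14) + (3 + sqrt(197)*sqrt(9)))/20 = (2 + (3 + sqrt(197)*3))/20 = (2 + (3 + 3*sqrt(197)))/20 = (5 + 3*sqrt(197))/20 = 1/4 + 3*sqrt(197)/20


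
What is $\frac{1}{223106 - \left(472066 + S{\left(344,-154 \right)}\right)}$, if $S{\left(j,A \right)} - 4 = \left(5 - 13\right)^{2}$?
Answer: $- \frac{1}{249028} \approx -4.0156 \cdot 10^{-6}$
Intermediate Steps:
$S{\left(j,A \right)} = 68$ ($S{\left(j,A \right)} = 4 + \left(5 - 13\right)^{2} = 4 + \left(-8\right)^{2} = 4 + 64 = 68$)
$\frac{1}{223106 - \left(472066 + S{\left(344,-154 \right)}\right)} = \frac{1}{223106 - 472134} = \frac{1}{-249028} = - \frac{1}{249028}$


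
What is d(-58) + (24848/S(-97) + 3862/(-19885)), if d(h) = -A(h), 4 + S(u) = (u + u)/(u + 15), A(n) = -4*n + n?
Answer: -20490279764/1332295 ≈ -15380.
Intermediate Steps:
A(n) = -3*n
S(u) = -4 + 2*u/(15 + u) (S(u) = -4 + (u + u)/(u + 15) = -4 + (2*u)/(15 + u) = -4 + 2*u/(15 + u))
d(h) = 3*h (d(h) = -(-3)*h = 3*h)
d(-58) + (24848/S(-97) + 3862/(-19885)) = 3*(-58) + (24848/((2*(-30 - 1*(-97))/(15 - 97))) + 3862/(-19885)) = -174 + (24848/((2*(-30 + 97)/(-82))) + 3862*(-1/19885)) = -174 + (24848/((2*(-1/82)*67)) - 3862/19885) = -174 + (24848/(-67/41) - 3862/19885) = -174 + (24848*(-41/67) - 3862/19885) = -174 + (-1018768/67 - 3862/19885) = -174 - 20258460434/1332295 = -20490279764/1332295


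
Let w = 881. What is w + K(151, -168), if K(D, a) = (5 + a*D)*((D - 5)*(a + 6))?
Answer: 599886557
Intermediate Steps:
K(D, a) = (-5 + D)*(5 + D*a)*(6 + a) (K(D, a) = (5 + D*a)*((-5 + D)*(6 + a)) = (-5 + D)*(5 + D*a)*(6 + a))
w + K(151, -168) = 881 + (-150 - 25*(-168) + 30*151 + 151²*(-168)² - 25*151*(-168) - 5*151*(-168)² + 6*(-168)*151²) = 881 + (-150 + 4200 + 4530 + 22801*28224 + 634200 - 5*151*28224 + 6*(-168)*22801) = 881 + (-150 + 4200 + 4530 + 643535424 + 634200 - 21309120 - 22983408) = 881 + 599885676 = 599886557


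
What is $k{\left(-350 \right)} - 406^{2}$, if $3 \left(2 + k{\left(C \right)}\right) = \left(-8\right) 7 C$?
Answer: $- \frac{474914}{3} \approx -1.583 \cdot 10^{5}$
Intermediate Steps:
$k{\left(C \right)} = -2 - \frac{56 C}{3}$ ($k{\left(C \right)} = -2 + \frac{\left(-8\right) 7 C}{3} = -2 + \frac{\left(-56\right) C}{3} = -2 - \frac{56 C}{3}$)
$k{\left(-350 \right)} - 406^{2} = \left(-2 - - \frac{19600}{3}\right) - 406^{2} = \left(-2 + \frac{19600}{3}\right) - 164836 = \frac{19594}{3} - 164836 = - \frac{474914}{3}$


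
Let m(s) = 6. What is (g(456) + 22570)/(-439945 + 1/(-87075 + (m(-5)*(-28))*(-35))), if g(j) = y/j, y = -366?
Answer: -139270454505/2714821404976 ≈ -0.051300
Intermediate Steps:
g(j) = -366/j
(g(456) + 22570)/(-439945 + 1/(-87075 + (m(-5)*(-28))*(-35))) = (-366/456 + 22570)/(-439945 + 1/(-87075 + (6*(-28))*(-35))) = (-366*1/456 + 22570)/(-439945 + 1/(-87075 - 168*(-35))) = (-61/76 + 22570)/(-439945 + 1/(-87075 + 5880)) = 1715259/(76*(-439945 + 1/(-81195))) = 1715259/(76*(-439945 - 1/81195)) = 1715259/(76*(-35721334276/81195)) = (1715259/76)*(-81195/35721334276) = -139270454505/2714821404976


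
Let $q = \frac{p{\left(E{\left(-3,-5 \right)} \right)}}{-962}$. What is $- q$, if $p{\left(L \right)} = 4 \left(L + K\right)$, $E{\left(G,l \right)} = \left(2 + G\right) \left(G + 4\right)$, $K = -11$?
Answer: $- \frac{24}{481} \approx -0.049896$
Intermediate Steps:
$E{\left(G,l \right)} = \left(2 + G\right) \left(4 + G\right)$
$p{\left(L \right)} = -44 + 4 L$ ($p{\left(L \right)} = 4 \left(L - 11\right) = 4 \left(-11 + L\right) = -44 + 4 L$)
$q = \frac{24}{481}$ ($q = \frac{-44 + 4 \left(8 + \left(-3\right)^{2} + 6 \left(-3\right)\right)}{-962} = \left(-44 + 4 \left(8 + 9 - 18\right)\right) \left(- \frac{1}{962}\right) = \left(-44 + 4 \left(-1\right)\right) \left(- \frac{1}{962}\right) = \left(-44 - 4\right) \left(- \frac{1}{962}\right) = \left(-48\right) \left(- \frac{1}{962}\right) = \frac{24}{481} \approx 0.049896$)
$- q = \left(-1\right) \frac{24}{481} = - \frac{24}{481}$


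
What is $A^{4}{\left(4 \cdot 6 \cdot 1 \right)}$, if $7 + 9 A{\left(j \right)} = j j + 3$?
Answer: $\frac{107049369856}{6561} \approx 1.6316 \cdot 10^{7}$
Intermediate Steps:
$A{\left(j \right)} = - \frac{4}{9} + \frac{j^{2}}{9}$ ($A{\left(j \right)} = - \frac{7}{9} + \frac{j j + 3}{9} = - \frac{7}{9} + \frac{j^{2} + 3}{9} = - \frac{7}{9} + \frac{3 + j^{2}}{9} = - \frac{7}{9} + \left(\frac{1}{3} + \frac{j^{2}}{9}\right) = - \frac{4}{9} + \frac{j^{2}}{9}$)
$A^{4}{\left(4 \cdot 6 \cdot 1 \right)} = \left(- \frac{4}{9} + \frac{\left(4 \cdot 6 \cdot 1\right)^{2}}{9}\right)^{4} = \left(- \frac{4}{9} + \frac{\left(24 \cdot 1\right)^{2}}{9}\right)^{4} = \left(- \frac{4}{9} + \frac{24^{2}}{9}\right)^{4} = \left(- \frac{4}{9} + \frac{1}{9} \cdot 576\right)^{4} = \left(- \frac{4}{9} + 64\right)^{4} = \left(\frac{572}{9}\right)^{4} = \frac{107049369856}{6561}$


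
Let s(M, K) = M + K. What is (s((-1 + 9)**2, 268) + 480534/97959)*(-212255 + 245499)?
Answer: 365716379656/32653 ≈ 1.1200e+7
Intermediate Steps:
s(M, K) = K + M
(s((-1 + 9)**2, 268) + 480534/97959)*(-212255 + 245499) = ((268 + (-1 + 9)**2) + 480534/97959)*(-212255 + 245499) = ((268 + 8**2) + 480534*(1/97959))*33244 = ((268 + 64) + 160178/32653)*33244 = (332 + 160178/32653)*33244 = (11000974/32653)*33244 = 365716379656/32653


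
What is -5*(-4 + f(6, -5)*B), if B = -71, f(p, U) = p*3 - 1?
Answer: 6055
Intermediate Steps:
f(p, U) = -1 + 3*p (f(p, U) = 3*p - 1 = -1 + 3*p)
-5*(-4 + f(6, -5)*B) = -5*(-4 + (-1 + 3*6)*(-71)) = -5*(-4 + (-1 + 18)*(-71)) = -5*(-4 + 17*(-71)) = -5*(-4 - 1207) = -5*(-1211) = 6055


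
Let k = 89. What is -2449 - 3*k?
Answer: -2716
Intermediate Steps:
-2449 - 3*k = -2449 - 3*89 = -2449 - 1*267 = -2449 - 267 = -2716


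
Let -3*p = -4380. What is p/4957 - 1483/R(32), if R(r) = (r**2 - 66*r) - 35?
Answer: 8990811/5566711 ≈ 1.6151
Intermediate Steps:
p = 1460 (p = -1/3*(-4380) = 1460)
R(r) = -35 + r**2 - 66*r
p/4957 - 1483/R(32) = 1460/4957 - 1483/(-35 + 32**2 - 66*32) = 1460*(1/4957) - 1483/(-35 + 1024 - 2112) = 1460/4957 - 1483/(-1123) = 1460/4957 - 1483*(-1/1123) = 1460/4957 + 1483/1123 = 8990811/5566711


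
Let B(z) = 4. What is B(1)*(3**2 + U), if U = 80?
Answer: 356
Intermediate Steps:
B(1)*(3**2 + U) = 4*(3**2 + 80) = 4*(9 + 80) = 4*89 = 356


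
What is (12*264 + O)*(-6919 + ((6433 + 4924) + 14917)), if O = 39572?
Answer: 827232700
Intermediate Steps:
(12*264 + O)*(-6919 + ((6433 + 4924) + 14917)) = (12*264 + 39572)*(-6919 + ((6433 + 4924) + 14917)) = (3168 + 39572)*(-6919 + (11357 + 14917)) = 42740*(-6919 + 26274) = 42740*19355 = 827232700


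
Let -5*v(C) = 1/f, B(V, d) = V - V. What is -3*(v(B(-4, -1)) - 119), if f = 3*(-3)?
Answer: 5354/15 ≈ 356.93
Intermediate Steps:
f = -9
B(V, d) = 0
v(C) = 1/45 (v(C) = -⅕/(-9) = -⅕*(-⅑) = 1/45)
-3*(v(B(-4, -1)) - 119) = -3*(1/45 - 119) = -3*(-5354/45) = 5354/15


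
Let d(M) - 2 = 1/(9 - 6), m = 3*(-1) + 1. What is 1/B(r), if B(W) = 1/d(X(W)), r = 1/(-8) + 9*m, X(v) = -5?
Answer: 7/3 ≈ 2.3333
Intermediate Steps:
m = -2 (m = -3 + 1 = -2)
r = -145/8 (r = 1/(-8) + 9*(-2) = -⅛ - 18 = -145/8 ≈ -18.125)
d(M) = 7/3 (d(M) = 2 + 1/(9 - 6) = 2 + 1/3 = 2 + ⅓ = 7/3)
B(W) = 3/7 (B(W) = 1/(7/3) = 3/7)
1/B(r) = 1/(3/7) = 7/3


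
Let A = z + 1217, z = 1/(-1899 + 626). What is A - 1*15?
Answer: 1530145/1273 ≈ 1202.0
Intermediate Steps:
z = -1/1273 (z = 1/(-1273) = -1/1273 ≈ -0.00078555)
A = 1549240/1273 (A = -1/1273 + 1217 = 1549240/1273 ≈ 1217.0)
A - 1*15 = 1549240/1273 - 1*15 = 1549240/1273 - 15 = 1530145/1273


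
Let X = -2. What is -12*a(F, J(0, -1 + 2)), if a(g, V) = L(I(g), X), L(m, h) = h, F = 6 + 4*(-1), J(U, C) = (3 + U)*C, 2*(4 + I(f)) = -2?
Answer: 24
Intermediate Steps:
I(f) = -5 (I(f) = -4 + (½)*(-2) = -4 - 1 = -5)
J(U, C) = C*(3 + U)
F = 2 (F = 6 - 4 = 2)
a(g, V) = -2
-12*a(F, J(0, -1 + 2)) = -12*(-2) = 24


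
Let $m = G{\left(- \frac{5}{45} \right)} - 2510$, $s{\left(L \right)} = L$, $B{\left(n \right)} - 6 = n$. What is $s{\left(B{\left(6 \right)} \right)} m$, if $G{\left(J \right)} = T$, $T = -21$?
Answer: $-30372$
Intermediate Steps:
$G{\left(J \right)} = -21$
$B{\left(n \right)} = 6 + n$
$m = -2531$ ($m = -21 - 2510 = -2531$)
$s{\left(B{\left(6 \right)} \right)} m = \left(6 + 6\right) \left(-2531\right) = 12 \left(-2531\right) = -30372$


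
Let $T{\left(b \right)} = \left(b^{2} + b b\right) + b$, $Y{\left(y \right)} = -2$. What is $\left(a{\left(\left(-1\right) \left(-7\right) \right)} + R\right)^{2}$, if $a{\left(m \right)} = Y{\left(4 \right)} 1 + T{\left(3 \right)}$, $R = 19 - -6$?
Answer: $1936$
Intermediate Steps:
$R = 25$ ($R = 19 + 6 = 25$)
$T{\left(b \right)} = b + 2 b^{2}$ ($T{\left(b \right)} = \left(b^{2} + b^{2}\right) + b = 2 b^{2} + b = b + 2 b^{2}$)
$a{\left(m \right)} = 19$ ($a{\left(m \right)} = \left(-2\right) 1 + 3 \left(1 + 2 \cdot 3\right) = -2 + 3 \left(1 + 6\right) = -2 + 3 \cdot 7 = -2 + 21 = 19$)
$\left(a{\left(\left(-1\right) \left(-7\right) \right)} + R\right)^{2} = \left(19 + 25\right)^{2} = 44^{2} = 1936$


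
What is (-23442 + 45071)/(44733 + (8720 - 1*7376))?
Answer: 21629/46077 ≈ 0.46941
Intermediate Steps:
(-23442 + 45071)/(44733 + (8720 - 1*7376)) = 21629/(44733 + (8720 - 7376)) = 21629/(44733 + 1344) = 21629/46077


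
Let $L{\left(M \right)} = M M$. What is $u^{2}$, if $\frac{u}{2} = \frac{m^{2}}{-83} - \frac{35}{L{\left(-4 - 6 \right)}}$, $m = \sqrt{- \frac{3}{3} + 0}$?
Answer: $\frac{314721}{688900} \approx 0.45685$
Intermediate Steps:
$m = i$ ($m = \sqrt{\left(-3\right) \frac{1}{3} + 0} = \sqrt{-1 + 0} = \sqrt{-1} = i \approx 1.0 i$)
$L{\left(M \right)} = M^{2}$
$u = - \frac{561}{830}$ ($u = 2 \left(\frac{i^{2}}{-83} - \frac{35}{\left(-4 - 6\right)^{2}}\right) = 2 \left(\left(-1\right) \left(- \frac{1}{83}\right) - \frac{35}{\left(-10\right)^{2}}\right) = 2 \left(\frac{1}{83} - \frac{35}{100}\right) = 2 \left(\frac{1}{83} - \frac{7}{20}\right) = 2 \left(- \frac{561}{1660}\right) = - \frac{561}{830} \approx -0.6759$)
$u^{2} = \left(- \frac{561}{830}\right)^{2} = \frac{314721}{688900}$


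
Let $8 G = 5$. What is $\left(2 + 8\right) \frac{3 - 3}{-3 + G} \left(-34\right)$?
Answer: $0$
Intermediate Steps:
$G = \frac{5}{8}$ ($G = \frac{1}{8} \cdot 5 = \frac{5}{8} \approx 0.625$)
$\left(2 + 8\right) \frac{3 - 3}{-3 + G} \left(-34\right) = \left(2 + 8\right) \frac{3 - 3}{-3 + \frac{5}{8}} \left(-34\right) = 10 \frac{0}{- \frac{19}{8}} \left(-34\right) = 10 \cdot 0 \left(- \frac{8}{19}\right) \left(-34\right) = 10 \cdot 0 \left(-34\right) = 0 \left(-34\right) = 0$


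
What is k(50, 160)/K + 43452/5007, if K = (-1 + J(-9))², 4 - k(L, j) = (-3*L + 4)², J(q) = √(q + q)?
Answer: 12*(-2984663*I + 7242*√2)/(1669*(-17*I + 6*√2)) ≈ 1012.3 - 500.94*I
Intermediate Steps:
J(q) = √2*√q (J(q) = √(2*q) = √2*√q)
k(L, j) = 4 - (4 - 3*L)² (k(L, j) = 4 - (-3*L + 4)² = 4 - (4 - 3*L)²)
K = (-1 + 3*I*√2)² (K = (-1 + √2*√(-9))² = (-1 + √2*(3*I))² = (-1 + 3*I*√2)² ≈ -17.0 - 8.4853*I)
k(50, 160)/K + 43452/5007 = (4 - (-4 + 3*50)²)/((1 - 3*I*√2)²) + 43452/5007 = (4 - (-4 + 150)²)/(1 - 3*I*√2)² + 43452*(1/5007) = (4 - 1*146²)/(1 - 3*I*√2)² + 14484/1669 = (4 - 1*21316)/(1 - 3*I*√2)² + 14484/1669 = (4 - 21316)/(1 - 3*I*√2)² + 14484/1669 = -21312/(1 - 3*I*√2)² + 14484/1669 = 14484/1669 - 21312/(1 - 3*I*√2)²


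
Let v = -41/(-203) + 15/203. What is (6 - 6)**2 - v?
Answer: -8/29 ≈ -0.27586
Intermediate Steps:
v = 8/29 (v = -41*(-1/203) + 15*(1/203) = 41/203 + 15/203 = 8/29 ≈ 0.27586)
(6 - 6)**2 - v = (6 - 6)**2 - 1*8/29 = 0**2 - 8/29 = 0 - 8/29 = -8/29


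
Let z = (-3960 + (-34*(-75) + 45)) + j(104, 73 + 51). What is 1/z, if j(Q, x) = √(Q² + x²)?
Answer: -1365/1837033 - 4*√1637/1837033 ≈ -0.00083114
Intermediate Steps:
z = -1365 + 4*√1637 (z = (-3960 + (-34*(-75) + 45)) + √(104² + (73 + 51)²) = (-3960 + (2550 + 45)) + √(10816 + 124²) = (-3960 + 2595) + √(10816 + 15376) = -1365 + √26192 = -1365 + 4*√1637 ≈ -1203.2)
1/z = 1/(-1365 + 4*√1637)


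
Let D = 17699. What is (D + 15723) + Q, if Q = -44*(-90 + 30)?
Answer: 36062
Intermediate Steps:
Q = 2640 (Q = -44*(-60) = 2640)
(D + 15723) + Q = (17699 + 15723) + 2640 = 33422 + 2640 = 36062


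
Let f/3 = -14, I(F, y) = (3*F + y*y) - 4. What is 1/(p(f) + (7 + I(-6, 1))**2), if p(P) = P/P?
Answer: 1/197 ≈ 0.0050761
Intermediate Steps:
I(F, y) = -4 + y**2 + 3*F (I(F, y) = (3*F + y**2) - 4 = (y**2 + 3*F) - 4 = -4 + y**2 + 3*F)
f = -42 (f = 3*(-14) = -42)
p(P) = 1
1/(p(f) + (7 + I(-6, 1))**2) = 1/(1 + (7 + (-4 + 1**2 + 3*(-6)))**2) = 1/(1 + (7 + (-4 + 1 - 18))**2) = 1/(1 + (7 - 21)**2) = 1/(1 + (-14)**2) = 1/(1 + 196) = 1/197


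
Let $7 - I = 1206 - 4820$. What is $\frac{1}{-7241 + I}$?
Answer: $- \frac{1}{3620} \approx -0.00027624$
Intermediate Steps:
$I = 3621$ ($I = 7 - \left(1206 - 4820\right) = 7 - -3614 = 7 + 3614 = 3621$)
$\frac{1}{-7241 + I} = \frac{1}{-7241 + 3621} = \frac{1}{-3620} = - \frac{1}{3620}$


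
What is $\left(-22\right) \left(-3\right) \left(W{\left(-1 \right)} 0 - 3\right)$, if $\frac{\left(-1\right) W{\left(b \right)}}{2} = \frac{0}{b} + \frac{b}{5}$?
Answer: $-198$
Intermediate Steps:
$W{\left(b \right)} = - \frac{2 b}{5}$ ($W{\left(b \right)} = - 2 \left(\frac{0}{b} + \frac{b}{5}\right) = - 2 \left(0 + b \frac{1}{5}\right) = - 2 \left(0 + \frac{b}{5}\right) = - 2 \frac{b}{5} = - \frac{2 b}{5}$)
$\left(-22\right) \left(-3\right) \left(W{\left(-1 \right)} 0 - 3\right) = \left(-22\right) \left(-3\right) \left(\left(- \frac{2}{5}\right) \left(-1\right) 0 - 3\right) = 66 \left(\frac{2}{5} \cdot 0 - 3\right) = 66 \left(0 - 3\right) = 66 \left(-3\right) = -198$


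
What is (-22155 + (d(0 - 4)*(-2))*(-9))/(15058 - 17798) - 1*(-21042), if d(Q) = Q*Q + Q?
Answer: 57677019/2740 ≈ 21050.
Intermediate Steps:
d(Q) = Q + Q² (d(Q) = Q² + Q = Q + Q²)
(-22155 + (d(0 - 4)*(-2))*(-9))/(15058 - 17798) - 1*(-21042) = (-22155 + (((0 - 4)*(1 + (0 - 4)))*(-2))*(-9))/(15058 - 17798) - 1*(-21042) = (-22155 + (-4*(1 - 4)*(-2))*(-9))/(-2740) + 21042 = (-22155 + (-4*(-3)*(-2))*(-9))*(-1/2740) + 21042 = (-22155 + (12*(-2))*(-9))*(-1/2740) + 21042 = (-22155 - 24*(-9))*(-1/2740) + 21042 = (-22155 + 216)*(-1/2740) + 21042 = -21939*(-1/2740) + 21042 = 21939/2740 + 21042 = 57677019/2740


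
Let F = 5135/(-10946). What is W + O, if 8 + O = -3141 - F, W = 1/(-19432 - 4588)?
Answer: -31839267051/10112420 ≈ -3148.5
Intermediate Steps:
W = -1/24020 (W = 1/(-24020) = -1/24020 ≈ -4.1632e-5)
F = -395/842 (F = 5135*(-1/10946) = -395/842 ≈ -0.46912)
O = -2651063/842 (O = -8 + (-3141 - 1*(-395/842)) = -8 + (-3141 + 395/842) = -8 - 2644327/842 = -2651063/842 ≈ -3148.5)
W + O = -1/24020 - 2651063/842 = -31839267051/10112420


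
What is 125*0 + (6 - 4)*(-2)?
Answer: -4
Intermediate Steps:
125*0 + (6 - 4)*(-2) = 0 + 2*(-2) = 0 - 4 = -4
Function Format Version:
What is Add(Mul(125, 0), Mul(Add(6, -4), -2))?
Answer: -4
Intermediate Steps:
Add(Mul(125, 0), Mul(Add(6, -4), -2)) = Add(0, Mul(2, -2)) = Add(0, -4) = -4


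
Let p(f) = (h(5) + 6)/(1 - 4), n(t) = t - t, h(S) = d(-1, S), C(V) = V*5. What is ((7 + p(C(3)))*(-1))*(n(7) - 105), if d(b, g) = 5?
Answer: 350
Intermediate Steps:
C(V) = 5*V
h(S) = 5
n(t) = 0
p(f) = -11/3 (p(f) = (5 + 6)/(1 - 4) = 11/(-3) = 11*(-⅓) = -11/3)
((7 + p(C(3)))*(-1))*(n(7) - 105) = ((7 - 11/3)*(-1))*(0 - 105) = ((10/3)*(-1))*(-105) = -10/3*(-105) = 350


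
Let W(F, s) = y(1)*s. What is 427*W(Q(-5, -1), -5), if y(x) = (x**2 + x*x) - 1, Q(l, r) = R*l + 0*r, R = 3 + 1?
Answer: -2135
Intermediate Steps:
R = 4
Q(l, r) = 4*l (Q(l, r) = 4*l + 0*r = 4*l + 0 = 4*l)
y(x) = -1 + 2*x**2 (y(x) = (x**2 + x**2) - 1 = 2*x**2 - 1 = -1 + 2*x**2)
W(F, s) = s (W(F, s) = (-1 + 2*1**2)*s = (-1 + 2*1)*s = (-1 + 2)*s = 1*s = s)
427*W(Q(-5, -1), -5) = 427*(-5) = -2135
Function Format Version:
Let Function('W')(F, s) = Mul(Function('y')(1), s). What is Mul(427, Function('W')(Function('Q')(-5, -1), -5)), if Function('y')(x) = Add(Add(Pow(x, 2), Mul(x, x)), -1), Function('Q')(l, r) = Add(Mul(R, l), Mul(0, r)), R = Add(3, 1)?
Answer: -2135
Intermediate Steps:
R = 4
Function('Q')(l, r) = Mul(4, l) (Function('Q')(l, r) = Add(Mul(4, l), Mul(0, r)) = Add(Mul(4, l), 0) = Mul(4, l))
Function('y')(x) = Add(-1, Mul(2, Pow(x, 2))) (Function('y')(x) = Add(Add(Pow(x, 2), Pow(x, 2)), -1) = Add(Mul(2, Pow(x, 2)), -1) = Add(-1, Mul(2, Pow(x, 2))))
Function('W')(F, s) = s (Function('W')(F, s) = Mul(Add(-1, Mul(2, Pow(1, 2))), s) = Mul(Add(-1, Mul(2, 1)), s) = Mul(Add(-1, 2), s) = Mul(1, s) = s)
Mul(427, Function('W')(Function('Q')(-5, -1), -5)) = Mul(427, -5) = -2135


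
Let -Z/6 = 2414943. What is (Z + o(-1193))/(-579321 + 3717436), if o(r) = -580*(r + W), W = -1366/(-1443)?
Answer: -19910899354/4528299945 ≈ -4.3970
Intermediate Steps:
W = 1366/1443 (W = -1366*(-1/1443) = 1366/1443 ≈ 0.94664)
o(r) = -792280/1443 - 580*r (o(r) = -580*(r + 1366/1443) = -580*(1366/1443 + r) = -792280/1443 - 580*r)
Z = -14489658 (Z = -6*2414943 = -14489658)
(Z + o(-1193))/(-579321 + 3717436) = (-14489658 + (-792280/1443 - 580*(-1193)))/(-579321 + 3717436) = (-14489658 + (-792280/1443 + 691940))/3138115 = (-14489658 + 997677140/1443)*(1/3138115) = -19910899354/1443*1/3138115 = -19910899354/4528299945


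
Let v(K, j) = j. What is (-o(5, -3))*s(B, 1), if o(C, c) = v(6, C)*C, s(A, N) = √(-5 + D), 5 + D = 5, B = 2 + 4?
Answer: -25*I*√5 ≈ -55.902*I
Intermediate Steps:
B = 6
D = 0 (D = -5 + 5 = 0)
s(A, N) = I*√5 (s(A, N) = √(-5 + 0) = √(-5) = I*√5)
o(C, c) = C² (o(C, c) = C*C = C²)
(-o(5, -3))*s(B, 1) = (-1*5²)*(I*√5) = (-1*25)*(I*√5) = -25*I*√5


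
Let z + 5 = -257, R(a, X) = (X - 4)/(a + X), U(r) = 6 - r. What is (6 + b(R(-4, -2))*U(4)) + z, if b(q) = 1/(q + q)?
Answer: -255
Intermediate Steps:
R(a, X) = (-4 + X)/(X + a)
b(q) = 1/(2*q)
z = -262 (z = -5 - 257 = -262)
(6 + b(R(-4, -2))*U(4)) + z = (6 + (1/(2*(((-4 - 2)/(-2 - 4)))))*(6 - 1*4)) - 262 = (6 + (1/(2*((-6/(-6)))))*(6 - 4)) - 262 = (6 + (1/(2*((-⅙*(-6)))))*2) - 262 = (6 + ((½)/1)*2) - 262 = (6 + ((½)*1)*2) - 262 = (6 + (½)*2) - 262 = (6 + 1) - 262 = 7 - 262 = -255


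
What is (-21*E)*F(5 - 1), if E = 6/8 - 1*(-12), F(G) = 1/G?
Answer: -1071/16 ≈ -66.938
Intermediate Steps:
E = 51/4 (E = 6*(⅛) + 12 = ¾ + 12 = 51/4 ≈ 12.750)
(-21*E)*F(5 - 1) = (-21*51/4)/(5 - 1) = -1071/4/4 = -1071/4*¼ = -1071/16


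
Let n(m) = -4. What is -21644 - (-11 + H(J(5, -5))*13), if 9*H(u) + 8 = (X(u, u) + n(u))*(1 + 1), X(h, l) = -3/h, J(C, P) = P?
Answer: -972523/45 ≈ -21612.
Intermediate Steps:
H(u) = -16/9 - 2/(3*u) (H(u) = -8/9 + ((-3/u - 4)*(1 + 1))/9 = -8/9 + ((-4 - 3/u)*2)/9 = -8/9 + (-8 - 6/u)/9 = -8/9 + (-8/9 - 2/(3*u)) = -16/9 - 2/(3*u))
-21644 - (-11 + H(J(5, -5))*13) = -21644 - (-11 + ((2/9)*(-3 - 8*(-5))/(-5))*13) = -21644 - (-11 + ((2/9)*(-1/5)*(-3 + 40))*13) = -21644 - (-11 + ((2/9)*(-1/5)*37)*13) = -21644 - (-11 - 74/45*13) = -21644 - (-11 - 962/45) = -21644 - 1*(-1457/45) = -21644 + 1457/45 = -972523/45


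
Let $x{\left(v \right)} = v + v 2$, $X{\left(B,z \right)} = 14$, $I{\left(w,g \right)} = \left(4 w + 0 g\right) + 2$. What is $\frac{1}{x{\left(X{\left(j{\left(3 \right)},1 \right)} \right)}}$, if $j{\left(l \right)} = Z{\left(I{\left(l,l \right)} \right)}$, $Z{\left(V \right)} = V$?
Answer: $\frac{1}{42} \approx 0.02381$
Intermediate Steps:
$I{\left(w,g \right)} = 2 + 4 w$ ($I{\left(w,g \right)} = \left(4 w + 0\right) + 2 = 4 w + 2 = 2 + 4 w$)
$j{\left(l \right)} = 2 + 4 l$
$x{\left(v \right)} = 3 v$ ($x{\left(v \right)} = v + 2 v = 3 v$)
$\frac{1}{x{\left(X{\left(j{\left(3 \right)},1 \right)} \right)}} = \frac{1}{3 \cdot 14} = \frac{1}{42}$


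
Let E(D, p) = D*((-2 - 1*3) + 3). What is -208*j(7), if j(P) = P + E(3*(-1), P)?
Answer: -2704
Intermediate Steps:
E(D, p) = -2*D (E(D, p) = D*((-2 - 3) + 3) = D*(-5 + 3) = D*(-2) = -2*D)
j(P) = 6 + P (j(P) = P - 6*(-1) = P - 2*(-3) = P + 6 = 6 + P)
-208*j(7) = -208*(6 + 7) = -208*13 = -2704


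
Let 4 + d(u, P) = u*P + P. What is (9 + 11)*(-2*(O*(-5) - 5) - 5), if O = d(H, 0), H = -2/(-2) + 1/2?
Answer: -700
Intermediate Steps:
H = 3/2 (H = -2*(-½) + 1*(½) = 1 + ½ = 3/2 ≈ 1.5000)
d(u, P) = -4 + P + P*u (d(u, P) = -4 + (u*P + P) = -4 + (P*u + P) = -4 + (P + P*u) = -4 + P + P*u)
O = -4 (O = -4 + 0 + 0*(3/2) = -4 + 0 + 0 = -4)
(9 + 11)*(-2*(O*(-5) - 5) - 5) = (9 + 11)*(-2*(-4*(-5) - 5) - 5) = 20*(-2*(20 - 5) - 5) = 20*(-2*15 - 5) = 20*(-30 - 5) = 20*(-35) = -700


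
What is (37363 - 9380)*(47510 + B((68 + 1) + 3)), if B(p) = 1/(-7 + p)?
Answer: 86415729433/65 ≈ 1.3295e+9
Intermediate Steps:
(37363 - 9380)*(47510 + B((68 + 1) + 3)) = (37363 - 9380)*(47510 + 1/(-7 + ((68 + 1) + 3))) = 27983*(47510 + 1/(-7 + (69 + 3))) = 27983*(47510 + 1/(-7 + 72)) = 27983*(47510 + 1/65) = 27983*(3088151/65) = 86415729433/65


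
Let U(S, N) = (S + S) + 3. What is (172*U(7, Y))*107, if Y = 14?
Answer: 312868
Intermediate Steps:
U(S, N) = 3 + 2*S (U(S, N) = 2*S + 3 = 3 + 2*S)
(172*U(7, Y))*107 = (172*(3 + 2*7))*107 = (172*(3 + 14))*107 = (172*17)*107 = 2924*107 = 312868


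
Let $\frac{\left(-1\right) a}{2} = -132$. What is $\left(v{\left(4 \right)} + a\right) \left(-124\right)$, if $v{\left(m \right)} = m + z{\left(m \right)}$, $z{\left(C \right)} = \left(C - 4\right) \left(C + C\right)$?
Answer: $-33232$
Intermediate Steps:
$z{\left(C \right)} = 2 C \left(-4 + C\right)$ ($z{\left(C \right)} = \left(-4 + C\right) 2 C = 2 C \left(-4 + C\right)$)
$a = 264$ ($a = \left(-2\right) \left(-132\right) = 264$)
$v{\left(m \right)} = m + 2 m \left(-4 + m\right)$
$\left(v{\left(4 \right)} + a\right) \left(-124\right) = \left(4 \left(-7 + 2 \cdot 4\right) + 264\right) \left(-124\right) = \left(4 \left(-7 + 8\right) + 264\right) \left(-124\right) = \left(4 \cdot 1 + 264\right) \left(-124\right) = \left(4 + 264\right) \left(-124\right) = 268 \left(-124\right) = -33232$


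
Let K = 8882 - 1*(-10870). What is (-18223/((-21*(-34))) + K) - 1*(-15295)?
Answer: 25005335/714 ≈ 35022.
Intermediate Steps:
K = 19752 (K = 8882 + 10870 = 19752)
(-18223/((-21*(-34))) + K) - 1*(-15295) = (-18223/((-21*(-34))) + 19752) - 1*(-15295) = (-18223/714 + 19752) + 15295 = 14084705/714 + 15295 = 25005335/714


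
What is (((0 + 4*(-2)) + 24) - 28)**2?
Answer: 144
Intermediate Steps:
(((0 + 4*(-2)) + 24) - 28)**2 = (((0 - 8) + 24) - 28)**2 = ((-8 + 24) - 28)**2 = (16 - 28)**2 = (-12)**2 = 144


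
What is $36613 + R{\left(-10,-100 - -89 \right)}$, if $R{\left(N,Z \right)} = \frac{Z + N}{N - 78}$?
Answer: $\frac{3221965}{88} \approx 36613.0$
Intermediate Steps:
$R{\left(N,Z \right)} = \frac{N + Z}{-78 + N}$
$36613 + R{\left(-10,-100 - -89 \right)} = 36613 + \frac{-10 - 11}{-78 - 10} = 36613 + \frac{-10 + \left(-100 + 89\right)}{-88} = 36613 - \frac{-10 - 11}{88} = 36613 - - \frac{21}{88} = 36613 + \frac{21}{88} = \frac{3221965}{88}$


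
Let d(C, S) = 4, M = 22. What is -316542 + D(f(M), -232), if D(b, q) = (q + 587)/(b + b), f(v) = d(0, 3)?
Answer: -2531981/8 ≈ -3.1650e+5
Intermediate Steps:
f(v) = 4
D(b, q) = (587 + q)/(2*b) (D(b, q) = (587 + q)/((2*b)) = (587 + q)*(1/(2*b)) = (587 + q)/(2*b))
-316542 + D(f(M), -232) = -316542 + (½)*(587 - 232)/4 = -316542 + (½)*(¼)*355 = -316542 + 355/8 = -2531981/8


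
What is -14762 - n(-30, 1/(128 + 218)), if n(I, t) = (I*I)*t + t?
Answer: -5108553/346 ≈ -14765.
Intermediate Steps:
n(I, t) = t + t*I² (n(I, t) = I²*t + t = t*I² + t = t + t*I²)
-14762 - n(-30, 1/(128 + 218)) = -14762 - (1 + (-30)²)/(128 + 218) = -14762 - (1 + 900)/346 = -14762 - 901/346 = -5108553/346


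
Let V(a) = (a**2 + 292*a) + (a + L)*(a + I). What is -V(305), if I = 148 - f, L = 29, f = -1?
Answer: -333721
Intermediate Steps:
I = 149 (I = 148 - 1*(-1) = 148 + 1 = 149)
V(a) = a**2 + 292*a + (29 + a)*(149 + a) (V(a) = (a**2 + 292*a) + (a + 29)*(a + 149) = (a**2 + 292*a) + (29 + a)*(149 + a) = a**2 + 292*a + (29 + a)*(149 + a))
-V(305) = -(4321 + 2*305**2 + 470*305) = -(4321 + 2*93025 + 143350) = -(4321 + 186050 + 143350) = -1*333721 = -333721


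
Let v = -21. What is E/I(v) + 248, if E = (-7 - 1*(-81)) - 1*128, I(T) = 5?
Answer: 1186/5 ≈ 237.20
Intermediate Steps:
E = -54 (E = (-7 + 81) - 128 = 74 - 128 = -54)
E/I(v) + 248 = -54/5 + 248 = 1186/5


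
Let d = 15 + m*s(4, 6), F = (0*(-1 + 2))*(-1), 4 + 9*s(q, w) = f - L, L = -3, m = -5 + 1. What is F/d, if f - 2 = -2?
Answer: 0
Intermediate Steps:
f = 0 (f = 2 - 2 = 0)
m = -4
s(q, w) = -1/9 (s(q, w) = -4/9 + (0 - 1*(-3))/9 = -4/9 + (0 + 3)/9 = -4/9 + (1/9)*3 = -4/9 + 1/3 = -1/9)
F = 0 (F = (0*1)*(-1) = 0*(-1) = 0)
d = 139/9 (d = 15 - 4*(-1/9) = 15 + 4/9 = 139/9 ≈ 15.444)
F/d = 0/(139/9) = 0*(9/139) = 0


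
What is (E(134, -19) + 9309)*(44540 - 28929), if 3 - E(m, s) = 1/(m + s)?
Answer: 16717492069/115 ≈ 1.4537e+8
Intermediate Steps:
E(m, s) = 3 - 1/(m + s)
(E(134, -19) + 9309)*(44540 - 28929) = ((-1 + 3*134 + 3*(-19))/(134 - 19) + 9309)*(44540 - 28929) = ((-1 + 402 - 57)/115 + 9309)*15611 = ((1/115)*344 + 9309)*15611 = (344/115 + 9309)*15611 = (1070879/115)*15611 = 16717492069/115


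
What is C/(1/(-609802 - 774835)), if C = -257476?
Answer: 356510796212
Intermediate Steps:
C/(1/(-609802 - 774835)) = -257476/(1/(-609802 - 774835)) = -257476/(1/(-1384637)) = -257476/(-1/1384637) = -257476*(-1384637) = 356510796212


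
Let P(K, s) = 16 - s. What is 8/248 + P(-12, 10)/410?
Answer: 298/6355 ≈ 0.046892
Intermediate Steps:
8/248 + P(-12, 10)/410 = 8/248 + (16 - 1*10)/410 = 8*(1/248) + (16 - 10)*(1/410) = 1/31 + 6*(1/410) = 1/31 + 3/205 = 298/6355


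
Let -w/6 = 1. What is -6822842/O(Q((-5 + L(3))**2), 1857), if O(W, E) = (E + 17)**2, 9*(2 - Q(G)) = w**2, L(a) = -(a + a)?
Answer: -3411421/1755938 ≈ -1.9428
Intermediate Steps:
w = -6 (w = -6*1 = -6)
L(a) = -2*a
Q(G) = -2 (Q(G) = 2 - 1/9*(-6)**2 = 2 - 1/9*36 = 2 - 4 = -2)
O(W, E) = (17 + E)**2
-6822842/O(Q((-5 + L(3))**2), 1857) = -6822842/(17 + 1857)**2 = -6822842/(1874**2) = -6822842/3511876 = -6822842*1/3511876 = -3411421/1755938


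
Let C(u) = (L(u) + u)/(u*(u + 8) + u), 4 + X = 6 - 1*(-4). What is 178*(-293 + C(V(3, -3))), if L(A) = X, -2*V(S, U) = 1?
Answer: -890534/17 ≈ -52384.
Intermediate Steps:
V(S, U) = -½ (V(S, U) = -½*1 = -½)
X = 6 (X = -4 + (6 - 1*(-4)) = -4 + (6 + 4) = -4 + 10 = 6)
L(A) = 6
C(u) = (6 + u)/(u + u*(8 + u)) (C(u) = (6 + u)/(u*(u + 8) + u) = (6 + u)/(u*(8 + u) + u) = (6 + u)/(u + u*(8 + u)))
178*(-293 + C(V(3, -3))) = 178*(-293 + (6 - ½)/((-½)*(9 - ½))) = 178*(-293 - 2*11/2/17/2) = 178*(-293 - 2*2/17*11/2) = 178*(-293 - 22/17) = 178*(-5003/17) = -890534/17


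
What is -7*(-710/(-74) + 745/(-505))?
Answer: -212394/3737 ≈ -56.835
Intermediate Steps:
-7*(-710/(-74) + 745/(-505)) = -7*(-710*(-1/74) + 745*(-1/505)) = -7*(355/37 - 149/101) = -7*30342/3737 = -212394/3737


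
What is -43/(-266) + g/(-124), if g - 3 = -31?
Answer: 3195/8246 ≈ 0.38746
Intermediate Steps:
g = -28 (g = 3 - 31 = -28)
-43/(-266) + g/(-124) = -43/(-266) - 28/(-124) = -43*(-1/266) - 28*(-1/124) = 43/266 + 7/31 = 3195/8246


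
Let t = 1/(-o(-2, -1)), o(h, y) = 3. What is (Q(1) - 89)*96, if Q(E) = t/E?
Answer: -8576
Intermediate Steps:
t = -⅓ (t = 1/(-1*3) = 1/(-3) = -⅓ ≈ -0.33333)
Q(E) = -1/(3*E)
(Q(1) - 89)*96 = (-⅓/1 - 89)*96 = (-⅓*1 - 89)*96 = (-⅓ - 89)*96 = -268/3*96 = -8576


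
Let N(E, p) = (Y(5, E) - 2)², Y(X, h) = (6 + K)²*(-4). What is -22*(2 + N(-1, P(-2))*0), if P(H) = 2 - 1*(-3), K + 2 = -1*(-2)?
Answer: -44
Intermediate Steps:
K = 0 (K = -2 - 1*(-2) = -2 + 2 = 0)
P(H) = 5 (P(H) = 2 + 3 = 5)
Y(X, h) = -144 (Y(X, h) = (6 + 0)²*(-4) = 6²*(-4) = 36*(-4) = -144)
N(E, p) = 21316 (N(E, p) = (-144 - 2)² = (-146)² = 21316)
-22*(2 + N(-1, P(-2))*0) = -22*(2 + 21316*0) = -22*(2 + 0) = -22*2 = -44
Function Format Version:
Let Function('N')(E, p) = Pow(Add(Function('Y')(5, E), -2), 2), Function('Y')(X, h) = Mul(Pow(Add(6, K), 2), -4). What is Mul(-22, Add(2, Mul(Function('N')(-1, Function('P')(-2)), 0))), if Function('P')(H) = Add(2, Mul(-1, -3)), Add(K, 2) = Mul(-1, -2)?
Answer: -44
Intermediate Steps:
K = 0 (K = Add(-2, Mul(-1, -2)) = Add(-2, 2) = 0)
Function('P')(H) = 5 (Function('P')(H) = Add(2, 3) = 5)
Function('Y')(X, h) = -144 (Function('Y')(X, h) = Mul(Pow(Add(6, 0), 2), -4) = Mul(Pow(6, 2), -4) = Mul(36, -4) = -144)
Function('N')(E, p) = 21316 (Function('N')(E, p) = Pow(Add(-144, -2), 2) = Pow(-146, 2) = 21316)
Mul(-22, Add(2, Mul(Function('N')(-1, Function('P')(-2)), 0))) = Mul(-22, Add(2, Mul(21316, 0))) = Mul(-22, Add(2, 0)) = Mul(-22, 2) = -44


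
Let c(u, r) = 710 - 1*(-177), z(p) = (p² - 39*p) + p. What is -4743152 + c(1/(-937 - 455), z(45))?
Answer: -4742265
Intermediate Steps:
z(p) = p² - 38*p
c(u, r) = 887 (c(u, r) = 710 + 177 = 887)
-4743152 + c(1/(-937 - 455), z(45)) = -4743152 + 887 = -4742265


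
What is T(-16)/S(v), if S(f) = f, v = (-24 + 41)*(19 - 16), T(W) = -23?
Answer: -23/51 ≈ -0.45098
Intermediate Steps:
v = 51 (v = 17*3 = 51)
T(-16)/S(v) = -23/51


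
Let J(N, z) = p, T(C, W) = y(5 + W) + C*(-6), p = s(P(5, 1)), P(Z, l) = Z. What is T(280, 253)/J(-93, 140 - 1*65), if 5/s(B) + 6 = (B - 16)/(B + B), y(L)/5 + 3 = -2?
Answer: 24211/10 ≈ 2421.1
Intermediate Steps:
y(L) = -25 (y(L) = -15 + 5*(-2) = -15 - 10 = -25)
s(B) = 5/(-6 + (-16 + B)/(2*B)) (s(B) = 5/(-6 + (B - 16)/(B + B)) = 5/(-6 + (-16 + B)/((2*B))) = 5/(-6 + (-16 + B)*(1/(2*B))) = 5/(-6 + (-16 + B)/(2*B)))
p = -50/71 (p = -10*5/(16 + 11*5) = -10*5/(16 + 55) = -10*5/71 = -10*5*1/71 = -50/71 ≈ -0.70423)
T(C, W) = -25 - 6*C (T(C, W) = -25 + C*(-6) = -25 - 6*C)
J(N, z) = -50/71
T(280, 253)/J(-93, 140 - 1*65) = (-25 - 6*280)/(-50/71) = (-25 - 1680)*(-71/50) = -1705*(-71/50) = 24211/10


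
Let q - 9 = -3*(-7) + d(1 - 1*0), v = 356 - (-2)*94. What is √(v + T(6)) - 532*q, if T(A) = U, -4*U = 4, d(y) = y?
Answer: -16492 + √543 ≈ -16469.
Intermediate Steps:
U = -1 (U = -¼*4 = -1)
T(A) = -1
v = 544 (v = 356 - 1*(-188) = 356 + 188 = 544)
q = 31 (q = 9 + (-3*(-7) + (1 - 1*0)) = 9 + (21 + (1 + 0)) = 9 + (21 + 1) = 9 + 22 = 31)
√(v + T(6)) - 532*q = √(544 - 1) - 532*31 = √543 - 16492 = -16492 + √543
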